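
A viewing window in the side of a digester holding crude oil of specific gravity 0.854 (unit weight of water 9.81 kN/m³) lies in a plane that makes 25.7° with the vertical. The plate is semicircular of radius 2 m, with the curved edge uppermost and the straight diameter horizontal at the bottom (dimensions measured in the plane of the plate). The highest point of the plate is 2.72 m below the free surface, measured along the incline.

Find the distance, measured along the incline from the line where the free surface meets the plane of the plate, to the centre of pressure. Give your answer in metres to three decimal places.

γ = 0.854 × 9.81 = 8.37774 kN/m³.
The plate makes 25.7° with the vertical, i.e. θ = 90° − 25.7° = 64.3° to the horizontal. Measuring y along the incline from the free-surface line, vertical depth h = y·sinθ with sinθ = 0.901077.
The centroid lies 4r/(3π) = 0.848826 m above the diameter, so r − 4r/(3π) = 2 − 0.848826 = 1.15117 m below the topmost point, so y_c = 2.72 + 1.15117 = 3.87117 m and h_c = 3.87117 × 0.901077 = 3.48822 m.
A = πr²/2 = π × 2²/2 = 6.28319 m².
Resultant F = γ·h_c·A = 8.37774 × 3.48822 × 6.28319 = 183.616 kN.
I_c = (π/8 − 8/(9π))·r⁴ = 0.109757 × 2⁴ = 1.75611 m⁴.
Centre of pressure: y_p = y_c + I_c/(y_c·A) = 3.87117 + 1.75611/(3.87117 × 6.28319) = 3.87117 + 0.0721987 = 3.94337 m along the plane.

y_p = 3.943 m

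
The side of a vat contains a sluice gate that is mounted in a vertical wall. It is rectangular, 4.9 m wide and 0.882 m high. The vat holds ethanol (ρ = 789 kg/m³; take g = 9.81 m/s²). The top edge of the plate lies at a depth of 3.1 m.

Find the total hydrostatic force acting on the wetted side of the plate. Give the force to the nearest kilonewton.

γ = ρg = 789 × 9.81 / 1000 = 7.74009 kN/m³.
The centroid lies 0.882/2 = 0.441 m below the top edge, so the centroid depth is h_c = 3.1 + 0.441 = 3.541 m.
A = 4.9 × 0.882 = 4.3218 m².
Resultant F = γ·h_c·A = 7.74009 × 3.541 × 4.3218 = 118.45 kN.

F ≈ 118 kN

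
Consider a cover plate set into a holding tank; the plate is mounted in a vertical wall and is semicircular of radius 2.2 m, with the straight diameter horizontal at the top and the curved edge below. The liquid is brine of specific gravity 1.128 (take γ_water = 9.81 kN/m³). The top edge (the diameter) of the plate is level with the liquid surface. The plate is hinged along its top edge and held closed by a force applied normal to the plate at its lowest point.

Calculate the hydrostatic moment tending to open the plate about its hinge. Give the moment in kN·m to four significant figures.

M ≈ 101.8 kN·m

γ = 1.128 × 9.81 = 11.06568 kN/m³.
The centroid of a semicircle lies 4r/(3π) = 0.933709 m from the diameter, here below the top edge, so the centroid depth is h_c = 0.933709 m.
A = πr²/2 = π × 2.2²/2 = 7.60265 m².
Resultant F = γ·h_c·A = 11.06568 × 0.933709 × 7.60265 = 78.5515 kN.
I_c = (π/8 − 8/(9π))·r⁴ = 0.109757 × 2.2⁴ = 2.57112 m⁴.
Centre of pressure: y_p = y_c + I_c/(y_c·A) = 0.933709 + 2.57112/(0.933709 × 7.60265) = 0.933709 + 0.362198 = 1.29591 m along the plane.
The resultant acts 0.933709 + 0.362198 = 1.29591 m (along the plate) below the hinge at the top edge, so the moment about the hinge is M = F × 1.29591 = 78.5515 × 1.29591 = 101.796 kN·m.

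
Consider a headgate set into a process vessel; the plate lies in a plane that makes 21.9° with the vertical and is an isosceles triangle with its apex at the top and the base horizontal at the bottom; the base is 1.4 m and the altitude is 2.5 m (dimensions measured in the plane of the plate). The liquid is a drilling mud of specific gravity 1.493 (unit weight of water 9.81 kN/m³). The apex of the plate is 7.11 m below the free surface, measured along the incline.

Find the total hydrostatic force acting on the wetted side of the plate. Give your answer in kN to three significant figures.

F ≈ 209 kN

γ = 1.493 × 9.81 = 14.64633 kN/m³.
The plate makes 21.9° with the vertical, i.e. θ = 90° − 21.9° = 68.1° to the horizontal. Measuring y along the incline from the free-surface line, vertical depth h = y·sinθ with sinθ = 0.927836.
With the apex up, the centroid sits 2h/3 = 2 × 2.5/3 = 1.66667 m below the apex, so y_c = 7.11 + 1.66667 = 8.77667 m and h_c = 8.77667 × 0.927836 = 8.14331 m.
A = ½ × 1.4 × 2.5 = 1.75 m².
Resultant F = γ·h_c·A = 14.64633 × 8.14331 × 1.75 = 208.722 kN.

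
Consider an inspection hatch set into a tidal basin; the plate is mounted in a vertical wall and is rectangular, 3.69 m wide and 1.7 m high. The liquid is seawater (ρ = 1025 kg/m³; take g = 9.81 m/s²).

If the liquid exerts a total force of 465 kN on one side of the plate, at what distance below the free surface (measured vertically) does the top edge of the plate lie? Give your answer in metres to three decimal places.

γ = ρg = 1025 × 9.81 / 1000 = 10.05525 kN/m³.
A = 3.69 × 1.7 = 6.273 m².
From F = γ·h_c·A, the centroid depth is h_c = 465/(10.05525 × 6.273) = 7.37199 m.
The centroid lies 1.7/2 = 0.85 m below the top edge, so the top edge sits at h_top = 7.37199 − 0.85 = 6.52199 m below the surface.

d_top ≈ 6.522 m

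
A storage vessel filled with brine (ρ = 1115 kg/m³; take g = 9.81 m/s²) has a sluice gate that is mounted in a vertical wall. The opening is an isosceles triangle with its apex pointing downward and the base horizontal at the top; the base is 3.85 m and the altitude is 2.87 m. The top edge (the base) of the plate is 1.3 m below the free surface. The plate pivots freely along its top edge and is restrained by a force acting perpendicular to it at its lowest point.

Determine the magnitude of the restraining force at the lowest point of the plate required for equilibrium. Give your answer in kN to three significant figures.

P ≈ 55.1 kN

γ = ρg = 1115 × 9.81 / 1000 = 10.93815 kN/m³.
With the apex down, the centroid sits h/3 = 2.87/3 = 0.956667 m below the base (the top edge), so the centroid depth is h_c = 1.3 + 0.956667 = 2.25667 m.
A = ½ × 3.85 × 2.87 = 5.52475 m².
Resultant F = γ·h_c·A = 10.93815 × 2.25667 × 5.52475 = 136.372 kN.
I_c = b·h³/36 = 3.85 × 2.87³/36 = 2.52816 m⁴.
Centre of pressure: y_p = y_c + I_c/(y_c·A) = 2.25667 + 2.52816/(2.25667 × 5.52475) = 2.25667 + 0.202779 = 2.45945 m along the plane.
The resultant acts 0.956667 + 0.202779 = 1.15945 m (along the plate) below the hinge at the top edge, so the moment about the hinge is M = F × 1.15945 = 136.372 × 1.15945 = 158.117 kN·m.
A normal force at the bottom, 2.87 m from the hinge, must supply this moment: P = 158.117/2.87 = 55.093 kN.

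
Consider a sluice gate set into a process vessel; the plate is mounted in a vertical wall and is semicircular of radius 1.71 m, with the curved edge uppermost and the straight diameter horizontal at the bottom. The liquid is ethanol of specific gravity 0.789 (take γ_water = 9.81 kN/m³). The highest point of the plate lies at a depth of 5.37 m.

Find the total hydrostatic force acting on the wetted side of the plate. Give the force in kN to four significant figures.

F ≈ 225.9 kN

γ = 0.789 × 9.81 = 7.74009 kN/m³.
The centroid lies 4r/(3π) = 0.725747 m above the diameter, so r − 4r/(3π) = 1.71 − 0.725747 = 0.984253 m below the topmost point, so the centroid depth is h_c = 5.37 + 0.984253 = 6.35425 m.
A = πr²/2 = π × 1.71²/2 = 4.59317 m².
Resultant F = γ·h_c·A = 7.74009 × 6.35425 × 4.59317 = 225.903 kN.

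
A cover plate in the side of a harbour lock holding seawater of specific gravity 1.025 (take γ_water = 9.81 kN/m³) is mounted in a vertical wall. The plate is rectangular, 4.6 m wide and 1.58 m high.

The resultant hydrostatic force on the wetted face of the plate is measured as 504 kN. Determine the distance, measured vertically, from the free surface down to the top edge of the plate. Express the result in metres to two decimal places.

γ = 1.025 × 9.81 = 10.05525 kN/m³.
A = 4.6 × 1.58 = 7.268 m².
From F = γ·h_c·A, the centroid depth is h_c = 504/(10.05525 × 7.268) = 6.8964 m.
The centroid lies 1.58/2 = 0.79 m below the top edge, so the top edge sits at h_top = 6.8964 − 0.79 = 6.1064 m below the surface.

d_top ≈ 6.11 m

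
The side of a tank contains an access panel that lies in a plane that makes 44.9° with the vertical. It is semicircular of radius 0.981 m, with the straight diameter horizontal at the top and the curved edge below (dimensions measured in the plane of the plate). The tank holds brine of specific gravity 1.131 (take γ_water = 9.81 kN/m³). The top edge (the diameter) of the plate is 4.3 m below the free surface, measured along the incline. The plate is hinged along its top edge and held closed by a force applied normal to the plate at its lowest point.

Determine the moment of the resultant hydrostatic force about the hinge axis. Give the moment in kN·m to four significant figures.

M ≈ 24.13 kN·m

γ = 1.131 × 9.81 = 11.09511 kN/m³.
The plate makes 44.9° with the vertical, i.e. θ = 90° − 44.9° = 45.1° to the horizontal. Measuring y along the incline from the free-surface line, vertical depth h = y·sinθ with sinθ = 0.708340.
The centroid of a semicircle lies 4r/(3π) = 0.416349 m from the diameter, here below the top edge, so y_c = 4.3 + 0.416349 = 4.71635 m and h_c = 4.71635 × 0.708340 = 3.34078 m.
A = πr²/2 = π × 0.981²/2 = 1.51167 m².
Resultant F = γ·h_c·A = 11.09511 × 3.34078 × 1.51167 = 56.032 kN.
I_c = (π/8 − 8/(9π))·r⁴ = 0.109757 × 0.981⁴ = 0.10165 m⁴.
Centre of pressure: y_p = y_c + I_c/(y_c·A) = 4.71635 + 0.10165/(4.71635 × 1.51167) = 4.71635 + 0.0142575 = 4.73061 m along the plane.
The resultant acts 0.416349 + 0.0142575 = 0.430607 m (along the plate) below the hinge at the top edge, so the moment about the hinge is M = F × 0.430607 = 56.032 × 0.430607 = 24.1278 kN·m.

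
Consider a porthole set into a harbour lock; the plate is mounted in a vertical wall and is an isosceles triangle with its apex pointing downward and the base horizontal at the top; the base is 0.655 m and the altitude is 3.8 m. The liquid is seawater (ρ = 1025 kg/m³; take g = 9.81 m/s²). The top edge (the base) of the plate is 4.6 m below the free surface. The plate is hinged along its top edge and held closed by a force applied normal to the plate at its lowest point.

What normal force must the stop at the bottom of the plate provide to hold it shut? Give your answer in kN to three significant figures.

γ = ρg = 1025 × 9.81 / 1000 = 10.05525 kN/m³.
With the apex down, the centroid sits h/3 = 3.8/3 = 1.26667 m below the base (the top edge), so the centroid depth is h_c = 4.6 + 1.26667 = 5.86667 m.
A = ½ × 0.655 × 3.8 = 1.2445 m².
Resultant F = γ·h_c·A = 10.05525 × 5.86667 × 1.2445 = 73.4141 kN.
I_c = b·h³/36 = 0.655 × 3.8³/36 = 0.998366 m⁴.
Centre of pressure: y_p = y_c + I_c/(y_c·A) = 5.86667 + 0.998366/(5.86667 × 1.2445) = 5.86667 + 0.136742 = 6.00341 m along the plane.
The resultant acts 1.26667 + 0.136742 = 1.40341 m (along the plate) below the hinge at the top edge, so the moment about the hinge is M = F × 1.40341 = 73.4141 × 1.40341 = 103.03 kN·m.
A normal force at the bottom, 3.8 m from the hinge, must supply this moment: P = 103.03/3.8 = 27.1132 kN.

P ≈ 27.1 kN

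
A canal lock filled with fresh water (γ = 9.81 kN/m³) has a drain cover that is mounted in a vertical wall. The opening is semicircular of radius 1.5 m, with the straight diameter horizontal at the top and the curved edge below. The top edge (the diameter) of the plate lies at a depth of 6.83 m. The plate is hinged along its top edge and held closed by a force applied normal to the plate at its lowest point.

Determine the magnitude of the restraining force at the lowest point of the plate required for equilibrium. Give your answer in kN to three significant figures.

γ = 9.81 kN/m³.
The centroid of a semicircle lies 4r/(3π) = 0.63662 m from the diameter, here below the top edge, so the centroid depth is h_c = 6.83 + 0.63662 = 7.46662 m.
A = πr²/2 = π × 1.5²/2 = 3.53429 m².
Resultant F = γ·h_c·A = 9.81 × 7.46662 × 3.53429 = 258.878 kN.
I_c = (π/8 − 8/(9π))·r⁴ = 0.109757 × 1.5⁴ = 0.555645 m⁴.
Centre of pressure: y_p = y_c + I_c/(y_c·A) = 7.46662 + 0.555645/(7.46662 × 3.53429) = 7.46662 + 0.0210558 = 7.48768 m along the plane.
The resultant acts 0.63662 + 0.0210558 = 0.657676 m (along the plate) below the hinge at the top edge, so the moment about the hinge is M = F × 0.657676 = 258.878 × 0.657676 = 170.258 kN·m.
A normal force at the bottom, 1.5 m from the hinge, must supply this moment: P = 170.258/1.5 = 113.505 kN.

P ≈ 114 kN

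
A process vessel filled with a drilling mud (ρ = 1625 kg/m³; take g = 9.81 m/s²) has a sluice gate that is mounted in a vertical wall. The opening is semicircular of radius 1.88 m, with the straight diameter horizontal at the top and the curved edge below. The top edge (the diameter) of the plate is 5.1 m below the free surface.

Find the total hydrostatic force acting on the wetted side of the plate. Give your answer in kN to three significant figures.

γ = ρg = 1625 × 9.81 / 1000 = 15.94125 kN/m³.
The centroid of a semicircle lies 4r/(3π) = 0.797897 m from the diameter, here below the top edge, so the centroid depth is h_c = 5.1 + 0.797897 = 5.8979 m.
A = πr²/2 = π × 1.88²/2 = 5.55182 m².
Resultant F = γ·h_c·A = 15.94125 × 5.8979 × 5.55182 = 521.982 kN.

F ≈ 522 kN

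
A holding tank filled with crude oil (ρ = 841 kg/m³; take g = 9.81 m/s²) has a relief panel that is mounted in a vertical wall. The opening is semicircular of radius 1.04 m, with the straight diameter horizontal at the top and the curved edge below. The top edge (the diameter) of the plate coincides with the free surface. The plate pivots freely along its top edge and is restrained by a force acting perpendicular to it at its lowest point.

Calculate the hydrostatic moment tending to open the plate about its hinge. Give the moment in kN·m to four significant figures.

M ≈ 3.790 kN·m

γ = ρg = 841 × 9.81 / 1000 = 8.25021 kN/m³.
The centroid of a semicircle lies 4r/(3π) = 0.44139 m from the diameter, here below the top edge, so the centroid depth is h_c = 0.44139 m.
A = πr²/2 = π × 1.04²/2 = 1.69897 m².
Resultant F = γ·h_c·A = 8.25021 × 0.44139 × 1.69897 = 6.1869 kN.
I_c = (π/8 − 8/(9π))·r⁴ = 0.109757 × 1.04⁴ = 0.1284 m⁴.
Centre of pressure: y_p = y_c + I_c/(y_c·A) = 0.44139 + 0.1284/(0.44139 × 1.69897) = 0.44139 + 0.171221 = 0.612611 m along the plane.
The resultant acts 0.44139 + 0.171221 = 0.612611 m (along the plate) below the hinge at the top edge, so the moment about the hinge is M = F × 0.612611 = 6.1869 × 0.612611 = 3.79016 kN·m.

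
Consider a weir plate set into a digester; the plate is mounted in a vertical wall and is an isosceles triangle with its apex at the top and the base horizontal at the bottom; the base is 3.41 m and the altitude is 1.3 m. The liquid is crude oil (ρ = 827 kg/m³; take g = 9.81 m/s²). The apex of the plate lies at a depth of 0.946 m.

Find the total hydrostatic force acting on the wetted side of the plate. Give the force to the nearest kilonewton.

γ = ρg = 827 × 9.81 / 1000 = 8.11287 kN/m³.
With the apex up, the centroid sits 2h/3 = 2 × 1.3/3 = 0.866667 m below the apex, so the centroid depth is h_c = 0.946 + 0.866667 = 1.81267 m.
A = ½ × 3.41 × 1.3 = 2.2165 m².
Resultant F = γ·h_c·A = 8.11287 × 1.81267 × 2.2165 = 32.5958 kN.

F ≈ 33 kN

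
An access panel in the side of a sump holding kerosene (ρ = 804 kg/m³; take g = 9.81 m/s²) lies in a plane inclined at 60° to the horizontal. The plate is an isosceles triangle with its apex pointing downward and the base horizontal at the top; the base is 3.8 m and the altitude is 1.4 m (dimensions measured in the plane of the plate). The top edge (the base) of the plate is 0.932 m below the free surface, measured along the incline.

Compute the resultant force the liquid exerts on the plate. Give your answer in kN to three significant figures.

F ≈ 25.4 kN

γ = ρg = 804 × 9.81 / 1000 = 7.88724 kN/m³.
Let θ = 60° be the plate's angle to the horizontal; measure y along the incline from where the plane meets the free surface. Vertical depth h = y·sinθ with sinθ = 0.866025.
With the apex down, the centroid sits h/3 = 1.4/3 = 0.466667 m below the base (the top edge), so y_c = 0.932 + 0.466667 = 1.39867 m and h_c = 1.39867 × 0.866025 = 1.21128 m.
A = ½ × 3.8 × 1.4 = 2.66 m².
Resultant F = γ·h_c·A = 7.88724 × 1.21128 × 2.66 = 25.4127 kN.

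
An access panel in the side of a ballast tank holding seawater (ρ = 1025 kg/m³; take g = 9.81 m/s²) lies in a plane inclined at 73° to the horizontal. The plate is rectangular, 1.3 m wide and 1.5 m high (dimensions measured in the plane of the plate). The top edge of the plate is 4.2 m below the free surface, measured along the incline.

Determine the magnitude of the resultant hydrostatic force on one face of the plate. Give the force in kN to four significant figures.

γ = ρg = 1025 × 9.81 / 1000 = 10.05525 kN/m³.
Let θ = 73° be the plate's angle to the horizontal; measure y along the incline from where the plane meets the free surface. Vertical depth h = y·sinθ with sinθ = 0.956305.
The centroid lies 1.5/2 = 0.75 m below the top edge, so y_c = 4.2 + 0.75 = 4.95 m and h_c = 4.95 × 0.956305 = 4.73371 m.
A = 1.3 × 1.5 = 1.95 m².
Resultant F = γ·h_c·A = 10.05525 × 4.73371 × 1.95 = 92.8173 kN.

F ≈ 92.82 kN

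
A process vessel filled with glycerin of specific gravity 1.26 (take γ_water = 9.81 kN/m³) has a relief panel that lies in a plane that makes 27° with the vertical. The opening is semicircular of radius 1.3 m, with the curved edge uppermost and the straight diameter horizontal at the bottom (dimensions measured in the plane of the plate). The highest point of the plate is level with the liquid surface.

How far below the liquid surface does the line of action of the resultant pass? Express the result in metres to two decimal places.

h_p = 0.81 m

γ = 1.26 × 9.81 = 12.3606 kN/m³.
The plate makes 27° with the vertical, i.e. θ = 90° − 27° = 63° to the horizontal. Measuring y along the incline from the free-surface line, vertical depth h = y·sinθ with sinθ = 0.891007.
The centroid lies 4r/(3π) = 0.551737 m above the diameter, so r − 4r/(3π) = 1.3 − 0.551737 = 0.748263 m below the topmost point, so y_c = 0.748263 m and h_c = 0.748263 × 0.891007 = 0.666708 m.
A = πr²/2 = π × 1.3²/2 = 2.65465 m².
Resultant F = γ·h_c·A = 12.3606 × 0.666708 × 2.65465 = 21.8767 kN.
I_c = (π/8 − 8/(9π))·r⁴ = 0.109757 × 1.3⁴ = 0.313477 m⁴.
Centre of pressure: y_p = y_c + I_c/(y_c·A) = 0.748263 + 0.313477/(0.748263 × 2.65465) = 0.748263 + 0.157813 = 0.906076 m along the plane.
Vertically, h_p = y_p·sinθ = 0.906076 × 0.891007 = 0.80732 m.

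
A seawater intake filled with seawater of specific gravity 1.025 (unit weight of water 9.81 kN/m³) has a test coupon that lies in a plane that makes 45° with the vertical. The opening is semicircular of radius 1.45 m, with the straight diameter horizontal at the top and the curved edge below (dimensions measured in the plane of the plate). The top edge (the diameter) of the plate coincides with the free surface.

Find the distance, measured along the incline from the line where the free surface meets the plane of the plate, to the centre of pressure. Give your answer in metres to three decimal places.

y_p = 0.854 m

γ = 1.025 × 9.81 = 10.05525 kN/m³.
The plate makes 45° with the vertical, i.e. θ = 90° − 45° = 45° to the horizontal. Measuring y along the incline from the free-surface line, vertical depth h = y·sinθ with sinθ = 0.707107.
The centroid of a semicircle lies 4r/(3π) = 0.615399 m from the diameter, here below the top edge, so y_c = 0.615399 m and h_c = 0.615399 × 0.707107 = 0.435153 m.
A = πr²/2 = π × 1.45²/2 = 3.3026 m².
Resultant F = γ·h_c·A = 10.05525 × 0.435153 × 3.3026 = 14.4508 kN.
I_c = (π/8 − 8/(9π))·r⁴ = 0.109757 × 1.45⁴ = 0.485182 m⁴.
Centre of pressure: y_p = y_c + I_c/(y_c·A) = 0.615399 + 0.485182/(0.615399 × 3.3026) = 0.615399 + 0.238722 = 0.854121 m along the plane.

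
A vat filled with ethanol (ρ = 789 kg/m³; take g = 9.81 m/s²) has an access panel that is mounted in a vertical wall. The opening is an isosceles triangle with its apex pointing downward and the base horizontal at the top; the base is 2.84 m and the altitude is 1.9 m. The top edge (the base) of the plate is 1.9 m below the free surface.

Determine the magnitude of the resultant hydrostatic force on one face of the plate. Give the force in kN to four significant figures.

F ≈ 52.90 kN

γ = ρg = 789 × 9.81 / 1000 = 7.74009 kN/m³.
With the apex down, the centroid sits h/3 = 1.9/3 = 0.633333 m below the base (the top edge), so the centroid depth is h_c = 1.9 + 0.633333 = 2.53333 m.
A = ½ × 2.84 × 1.9 = 2.698 m².
Resultant F = γ·h_c·A = 7.74009 × 2.53333 × 2.698 = 52.9029 kN.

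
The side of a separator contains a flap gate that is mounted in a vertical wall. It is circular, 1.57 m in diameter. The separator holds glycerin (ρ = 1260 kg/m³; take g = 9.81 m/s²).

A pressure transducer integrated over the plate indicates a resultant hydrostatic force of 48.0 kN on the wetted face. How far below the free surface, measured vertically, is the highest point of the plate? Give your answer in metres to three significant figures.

d_top ≈ 1.22 m

γ = ρg = 1260 × 9.81 / 1000 = 12.3606 kN/m³.
A = π(0.785)² = 1.93593 m².
From F = γ·h_c·A, the centroid depth is h_c = 48.0/(12.3606 × 1.93593) = 2.00591 m.
The centroid is at the centre, 0.785 m below the top of the plate, so the highest point sits at h_top = 2.00591 − 0.785 = 1.22091 m below the surface.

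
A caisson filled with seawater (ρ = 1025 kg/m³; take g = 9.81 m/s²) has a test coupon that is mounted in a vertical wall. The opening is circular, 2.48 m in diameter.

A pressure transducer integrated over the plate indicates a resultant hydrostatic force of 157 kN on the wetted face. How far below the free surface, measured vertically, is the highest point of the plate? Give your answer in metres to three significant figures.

γ = ρg = 1025 × 9.81 / 1000 = 10.05525 kN/m³.
A = π(1.24)² = 4.83051 m².
From F = γ·h_c·A, the centroid depth is h_c = 157/(10.05525 × 4.83051) = 3.23232 m.
The centroid is at the centre, 1.24 m below the top of the plate, so the highest point sits at h_top = 3.23232 − 1.24 = 1.99232 m below the surface.

d_top ≈ 1.99 m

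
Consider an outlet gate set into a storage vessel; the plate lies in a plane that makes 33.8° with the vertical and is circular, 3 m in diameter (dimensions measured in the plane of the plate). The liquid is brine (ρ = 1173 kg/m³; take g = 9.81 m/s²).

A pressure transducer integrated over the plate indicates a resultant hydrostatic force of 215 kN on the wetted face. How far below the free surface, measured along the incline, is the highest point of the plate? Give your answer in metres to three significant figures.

y_top ≈ 1.68 m

γ = ρg = 1173 × 9.81 / 1000 = 11.50713 kN/m³.
A = π(1.5)² = 7.06858 m².
From F = γ·h_c·A, the centroid depth is h_c = 215/(11.50713 × 7.06858) = 2.64326 m.
The plate makes 33.8° with the vertical, i.e. θ = 90° − 33.8° = 56.2° to the horizontal. Measuring y along the incline from the free-surface line, vertical depth h = y·sinθ with sinθ = 0.830984.
Along the incline, y_c = h_c/sinθ = 2.64326/0.830984 = 3.18088 m.
The centroid is at the centre, 1.5 m below the top of the plate, so the highest point sits at y_top = 3.18088 − 1.5 = 1.68088 m along the incline.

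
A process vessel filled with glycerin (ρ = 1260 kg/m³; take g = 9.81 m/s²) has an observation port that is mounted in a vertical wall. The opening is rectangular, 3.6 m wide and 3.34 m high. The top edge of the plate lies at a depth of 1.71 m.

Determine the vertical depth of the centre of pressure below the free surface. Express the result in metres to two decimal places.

γ = ρg = 1260 × 9.81 / 1000 = 12.3606 kN/m³.
The centroid lies 3.34/2 = 1.67 m below the top edge, so the centroid depth is h_c = 1.71 + 1.67 = 3.38 m.
A = 3.6 × 3.34 = 12.024 m².
Resultant F = γ·h_c·A = 12.3606 × 3.38 × 12.024 = 502.349 kN.
I_c = b·h³/12 = 3.6 × 3.34³/12 = 11.1779 m⁴.
Centre of pressure: y_p = y_c + I_c/(y_c·A) = 3.38 + 11.1779/(3.38 × 12.024) = 3.38 + 0.275039 = 3.65504 m along the plane.

h_p = 3.66 m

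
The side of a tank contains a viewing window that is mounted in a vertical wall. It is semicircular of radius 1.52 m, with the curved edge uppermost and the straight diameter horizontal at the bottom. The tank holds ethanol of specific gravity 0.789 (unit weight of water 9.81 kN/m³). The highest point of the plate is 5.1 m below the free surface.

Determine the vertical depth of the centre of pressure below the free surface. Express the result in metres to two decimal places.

h_p = 6.00 m

γ = 0.789 × 9.81 = 7.74009 kN/m³.
The centroid lies 4r/(3π) = 0.645108 m above the diameter, so r − 4r/(3π) = 1.52 − 0.645108 = 0.874892 m below the topmost point, so the centroid depth is h_c = 5.1 + 0.874892 = 5.97489 m.
A = πr²/2 = π × 1.52²/2 = 3.62917 m².
Resultant F = γ·h_c·A = 7.74009 × 5.97489 × 3.62917 = 167.835 kN.
I_c = (π/8 − 8/(9π))·r⁴ = 0.109757 × 1.52⁴ = 0.585877 m⁴.
Centre of pressure: y_p = y_c + I_c/(y_c·A) = 5.97489 + 0.585877/(5.97489 × 3.62917) = 5.97489 + 0.027019 = 6.00191 m along the plane.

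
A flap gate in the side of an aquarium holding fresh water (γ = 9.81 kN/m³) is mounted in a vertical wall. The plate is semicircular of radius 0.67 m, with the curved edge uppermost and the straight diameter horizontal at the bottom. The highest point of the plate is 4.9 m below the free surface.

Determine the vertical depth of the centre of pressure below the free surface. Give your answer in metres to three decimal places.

γ = 9.81 kN/m³.
The centroid lies 4r/(3π) = 0.284357 m above the diameter, so r − 4r/(3π) = 0.67 − 0.284357 = 0.385643 m below the topmost point, so the centroid depth is h_c = 4.9 + 0.385643 = 5.28564 m.
A = πr²/2 = π × 0.67²/2 = 0.70513 m².
Resultant F = γ·h_c·A = 9.81 × 5.28564 × 0.70513 = 36.5625 kN.
I_c = (π/8 − 8/(9π))·r⁴ = 0.109757 × 0.67⁴ = 0.0221173 m⁴.
Centre of pressure: y_p = y_c + I_c/(y_c·A) = 5.28564 + 0.0221173/(5.28564 × 0.70513) = 5.28564 + 0.00593424 = 5.29157 m along the plane.

h_p = 5.292 m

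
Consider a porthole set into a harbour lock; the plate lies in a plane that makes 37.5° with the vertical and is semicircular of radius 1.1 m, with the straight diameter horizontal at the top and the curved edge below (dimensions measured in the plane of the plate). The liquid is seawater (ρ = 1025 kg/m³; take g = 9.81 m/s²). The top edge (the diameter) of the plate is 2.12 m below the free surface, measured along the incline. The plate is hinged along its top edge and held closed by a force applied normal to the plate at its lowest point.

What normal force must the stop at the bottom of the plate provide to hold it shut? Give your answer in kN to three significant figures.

P ≈ 17.8 kN

γ = ρg = 1025 × 9.81 / 1000 = 10.05525 kN/m³.
The plate makes 37.5° with the vertical, i.e. θ = 90° − 37.5° = 52.5° to the horizontal. Measuring y along the incline from the free-surface line, vertical depth h = y·sinθ with sinθ = 0.793353.
The centroid of a semicircle lies 4r/(3π) = 0.466854 m from the diameter, here below the top edge, so y_c = 2.12 + 0.466854 = 2.58685 m and h_c = 2.58685 × 0.793353 = 2.05229 m.
A = πr²/2 = π × 1.1²/2 = 1.90066 m².
Resultant F = γ·h_c·A = 10.05525 × 2.05229 × 1.90066 = 39.2226 kN.
I_c = (π/8 − 8/(9π))·r⁴ = 0.109757 × 1.1⁴ = 0.160695 m⁴.
Centre of pressure: y_p = y_c + I_c/(y_c·A) = 2.58685 + 0.160695/(2.58685 × 1.90066) = 2.58685 + 0.0326834 = 2.61953 m along the plane.
The resultant acts 0.466854 + 0.0326834 = 0.499537 m (along the plate) below the hinge at the top edge, so the moment about the hinge is M = F × 0.499537 = 39.2226 × 0.499537 = 19.5931 kN·m.
A normal force at the bottom, 1.1 m from the hinge, must supply this moment: P = 19.5931/1.1 = 17.8119 kN.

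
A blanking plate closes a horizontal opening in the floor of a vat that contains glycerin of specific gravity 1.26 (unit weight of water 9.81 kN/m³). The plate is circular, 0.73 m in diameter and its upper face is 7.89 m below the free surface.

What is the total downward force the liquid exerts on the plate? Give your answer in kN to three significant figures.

F ≈ 40.8 kN

γ = 1.26 × 9.81 = 12.3606 kN/m³.
The plate is horizontal, so pressure is uniform at p = γ·h = 12.3606 × 7.89 = 97.5251 kN/m².
A = π(0.365)² = 0.418539 m².
F = p·A = 97.5251 × 0.418539 = 40.8181 kN.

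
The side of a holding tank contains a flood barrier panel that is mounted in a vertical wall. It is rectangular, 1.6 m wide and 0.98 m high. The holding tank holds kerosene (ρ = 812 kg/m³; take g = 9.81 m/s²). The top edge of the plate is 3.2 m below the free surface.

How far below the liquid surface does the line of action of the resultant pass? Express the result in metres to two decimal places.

h_p = 3.71 m

γ = ρg = 812 × 9.81 / 1000 = 7.96572 kN/m³.
The centroid lies 0.98/2 = 0.49 m below the top edge, so the centroid depth is h_c = 3.2 + 0.49 = 3.69 m.
A = 1.6 × 0.98 = 1.568 m².
Resultant F = γ·h_c·A = 7.96572 × 3.69 × 1.568 = 46.089 kN.
I_c = b·h³/12 = 1.6 × 0.98³/12 = 0.125492 m⁴.
Centre of pressure: y_p = y_c + I_c/(y_c·A) = 3.69 + 0.125492/(3.69 × 1.568) = 3.69 + 0.0216892 = 3.71169 m along the plane.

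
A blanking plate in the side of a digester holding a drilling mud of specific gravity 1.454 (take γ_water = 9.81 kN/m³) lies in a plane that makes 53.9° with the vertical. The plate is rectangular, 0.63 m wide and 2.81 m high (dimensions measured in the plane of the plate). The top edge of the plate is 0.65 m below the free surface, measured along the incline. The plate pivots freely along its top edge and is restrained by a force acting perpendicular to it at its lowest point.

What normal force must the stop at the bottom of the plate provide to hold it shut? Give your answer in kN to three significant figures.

γ = 1.454 × 9.81 = 14.26374 kN/m³.
The plate makes 53.9° with the vertical, i.e. θ = 90° − 53.9° = 36.1° to the horizontal. Measuring y along the incline from the free-surface line, vertical depth h = y·sinθ with sinθ = 0.589196.
The centroid lies 2.81/2 = 1.405 m below the top edge, so y_c = 0.65 + 1.405 = 2.055 m and h_c = 2.055 × 0.589196 = 1.2108 m.
A = 0.63 × 2.81 = 1.7703 m².
Resultant F = γ·h_c·A = 14.26374 × 1.2108 × 1.7703 = 30.574 kN.
I_c = b·h³/12 = 0.63 × 2.81³/12 = 1.16487 m⁴.
Centre of pressure: y_p = y_c + I_c/(y_c·A) = 2.055 + 1.16487/(2.055 × 1.7703) = 2.055 + 0.320198 = 2.3752 m along the plane.
The resultant acts 1.405 + 0.320198 = 1.7252 m (along the plate) below the hinge at the top edge, so the moment about the hinge is M = F × 1.7252 = 30.574 × 1.7252 = 52.7463 kN·m.
A normal force at the bottom, 2.81 m from the hinge, must supply this moment: P = 52.7463/2.81 = 18.7709 kN.

P ≈ 18.8 kN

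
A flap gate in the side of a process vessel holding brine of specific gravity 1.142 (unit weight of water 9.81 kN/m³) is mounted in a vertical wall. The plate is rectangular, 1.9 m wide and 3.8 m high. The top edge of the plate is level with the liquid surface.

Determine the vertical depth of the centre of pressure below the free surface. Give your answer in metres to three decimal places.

h_p = 2.533 m

γ = 1.142 × 9.81 = 11.20302 kN/m³.
The centroid lies 3.8/2 = 1.9 m below the top edge, so the centroid depth is h_c = 1.9 m.
A = 1.9 × 3.8 = 7.22 m².
Resultant F = γ·h_c·A = 11.20302 × 1.9 × 7.22 = 153.683 kN.
I_c = b·h³/12 = 1.9 × 3.8³/12 = 8.68807 m⁴.
Centre of pressure: y_p = y_c + I_c/(y_c·A) = 1.9 + 8.68807/(1.9 × 7.22) = 1.9 + 0.633334 = 2.53333 m along the plane.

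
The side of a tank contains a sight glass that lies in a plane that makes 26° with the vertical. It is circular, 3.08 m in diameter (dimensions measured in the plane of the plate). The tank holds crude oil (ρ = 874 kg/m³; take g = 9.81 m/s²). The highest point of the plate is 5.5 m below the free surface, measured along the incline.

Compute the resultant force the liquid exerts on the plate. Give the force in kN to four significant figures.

γ = ρg = 874 × 9.81 / 1000 = 8.57394 kN/m³.
The plate makes 26° with the vertical, i.e. θ = 90° − 26° = 64° to the horizontal. Measuring y along the incline from the free-surface line, vertical depth h = y·sinθ with sinθ = 0.898794.
The centroid is at the centre, 1.54 m below the top of the plate, so y_c = 5.5 + 1.54 = 7.04 m and h_c = 7.04 × 0.898794 = 6.32751 m.
A = π(1.54)² = 7.4506 m².
Resultant F = γ·h_c·A = 8.57394 × 6.32751 × 7.4506 = 404.208 kN.

F ≈ 404.2 kN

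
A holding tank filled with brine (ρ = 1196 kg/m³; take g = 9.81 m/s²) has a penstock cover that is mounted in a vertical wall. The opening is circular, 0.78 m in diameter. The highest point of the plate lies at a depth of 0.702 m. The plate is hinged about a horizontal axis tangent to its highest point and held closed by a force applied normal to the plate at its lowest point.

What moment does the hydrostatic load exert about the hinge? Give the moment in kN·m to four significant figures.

M ≈ 2.601 kN·m

γ = ρg = 1196 × 9.81 / 1000 = 11.73276 kN/m³.
The centroid is at the centre, 0.39 m below the top of the plate, so the centroid depth is h_c = 0.702 + 0.39 = 1.092 m.
A = π(0.39)² = 0.477836 m².
Resultant F = γ·h_c·A = 11.73276 × 1.092 × 0.477836 = 6.12212 kN.
I_c = πr⁴/4 = π × 0.39⁴/4 = 0.0181697 m⁴.
Centre of pressure: y_p = y_c + I_c/(y_c·A) = 1.092 + 0.0181697/(1.092 × 0.477836) = 1.092 + 0.0348214 = 1.12682 m along the plane.
The resultant acts 0.39 + 0.0348214 = 0.424821 m (along the plate) below the hinge at the top edge, so the moment about the hinge is M = F × 0.424821 = 6.12212 × 0.424821 = 2.60081 kN·m.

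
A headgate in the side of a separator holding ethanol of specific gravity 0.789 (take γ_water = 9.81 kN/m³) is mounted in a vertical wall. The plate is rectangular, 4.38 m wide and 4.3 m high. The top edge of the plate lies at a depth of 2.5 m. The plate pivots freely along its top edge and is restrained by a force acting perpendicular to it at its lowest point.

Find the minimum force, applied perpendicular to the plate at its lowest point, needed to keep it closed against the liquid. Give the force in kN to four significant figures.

P ≈ 391.2 kN

γ = 0.789 × 9.81 = 7.74009 kN/m³.
The centroid lies 4.3/2 = 2.15 m below the top edge, so the centroid depth is h_c = 2.5 + 2.15 = 4.65 m.
A = 4.38 × 4.3 = 18.834 m².
Resultant F = γ·h_c·A = 7.74009 × 4.65 × 18.834 = 677.862 kN.
I_c = b·h³/12 = 4.38 × 4.3³/12 = 29.0201 m⁴.
Centre of pressure: y_p = y_c + I_c/(y_c·A) = 4.65 + 29.0201/(4.65 × 18.834) = 4.65 + 0.331363 = 4.98136 m along the plane.
The resultant acts 2.15 + 0.331363 = 2.48136 m (along the plate) below the hinge at the top edge, so the moment about the hinge is M = F × 2.48136 = 677.862 × 2.48136 = 1682.02 kN·m.
A normal force at the bottom, 4.3 m from the hinge, must supply this moment: P = 1682.02/4.3 = 391.167 kN.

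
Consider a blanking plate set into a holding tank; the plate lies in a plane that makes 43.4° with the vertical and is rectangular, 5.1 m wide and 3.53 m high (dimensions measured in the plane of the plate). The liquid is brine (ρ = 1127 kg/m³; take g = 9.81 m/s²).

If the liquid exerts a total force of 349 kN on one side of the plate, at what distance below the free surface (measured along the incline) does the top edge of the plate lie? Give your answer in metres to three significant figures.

γ = ρg = 1127 × 9.81 / 1000 = 11.05587 kN/m³.
A = 5.1 × 3.53 = 18.003 m².
From F = γ·h_c·A, the centroid depth is h_c = 349/(11.05587 × 18.003) = 1.75343 m.
The plate makes 43.4° with the vertical, i.e. θ = 90° − 43.4° = 46.6° to the horizontal. Measuring y along the incline from the free-surface line, vertical depth h = y·sinθ with sinθ = 0.726575.
Along the incline, y_c = h_c/sinθ = 1.75343/0.726575 = 2.41328 m.
The centroid lies 3.53/2 = 1.765 m below the top edge, so the top edge sits at y_top = 2.41328 − 1.765 = 0.64828 m along the incline.

y_top ≈ 0.648 m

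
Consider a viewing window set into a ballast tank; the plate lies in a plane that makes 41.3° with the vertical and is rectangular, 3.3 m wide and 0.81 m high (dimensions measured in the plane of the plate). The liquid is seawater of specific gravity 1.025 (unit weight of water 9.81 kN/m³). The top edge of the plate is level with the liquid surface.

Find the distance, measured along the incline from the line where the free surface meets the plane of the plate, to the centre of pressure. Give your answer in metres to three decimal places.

γ = 1.025 × 9.81 = 10.05525 kN/m³.
The plate makes 41.3° with the vertical, i.e. θ = 90° − 41.3° = 48.7° to the horizontal. Measuring y along the incline from the free-surface line, vertical depth h = y·sinθ with sinθ = 0.751264.
The centroid lies 0.81/2 = 0.405 m below the top edge, so y_c = 0.405 m and h_c = 0.405 × 0.751264 = 0.304262 m.
A = 3.3 × 0.81 = 2.673 m².
Resultant F = γ·h_c·A = 10.05525 × 0.304262 × 2.673 = 8.17786 kN.
I_c = b·h³/12 = 3.3 × 0.81³/12 = 0.146146 m⁴.
Centre of pressure: y_p = y_c + I_c/(y_c·A) = 0.405 + 0.146146/(0.405 × 2.673) = 0.405 + 0.135 = 0.54 m along the plane.

y_p = 0.540 m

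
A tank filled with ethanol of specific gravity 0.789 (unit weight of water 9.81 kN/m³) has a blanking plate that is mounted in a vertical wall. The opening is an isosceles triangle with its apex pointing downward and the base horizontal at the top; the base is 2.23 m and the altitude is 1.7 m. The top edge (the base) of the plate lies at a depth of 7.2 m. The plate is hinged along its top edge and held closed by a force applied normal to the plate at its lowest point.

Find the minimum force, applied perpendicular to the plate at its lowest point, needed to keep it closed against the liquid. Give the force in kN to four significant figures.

P ≈ 39.37 kN

γ = 0.789 × 9.81 = 7.74009 kN/m³.
With the apex down, the centroid sits h/3 = 1.7/3 = 0.566667 m below the base (the top edge), so the centroid depth is h_c = 7.2 + 0.566667 = 7.76667 m.
A = ½ × 2.23 × 1.7 = 1.8955 m².
Resultant F = γ·h_c·A = 7.74009 × 7.76667 × 1.8955 = 113.947 kN.
I_c = b·h³/36 = 2.23 × 1.7³/36 = 0.304333 m⁴.
Centre of pressure: y_p = y_c + I_c/(y_c·A) = 7.76667 + 0.304333/(7.76667 × 1.8955) = 7.76667 + 0.0206724 = 7.78734 m along the plane.
The resultant acts 0.566667 + 0.0206724 = 0.587339 m (along the plate) below the hinge at the top edge, so the moment about the hinge is M = F × 0.587339 = 113.947 × 0.587339 = 66.9255 kN·m.
A normal force at the bottom, 1.7 m from the hinge, must supply this moment: P = 66.9255/1.7 = 39.3679 kN.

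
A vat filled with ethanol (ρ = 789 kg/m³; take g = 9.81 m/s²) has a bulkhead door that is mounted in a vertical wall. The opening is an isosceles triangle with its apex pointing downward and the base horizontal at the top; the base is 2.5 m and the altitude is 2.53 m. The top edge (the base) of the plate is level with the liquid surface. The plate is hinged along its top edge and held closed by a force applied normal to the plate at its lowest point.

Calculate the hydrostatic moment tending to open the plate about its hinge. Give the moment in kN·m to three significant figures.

M ≈ 26.1 kN·m

γ = ρg = 789 × 9.81 / 1000 = 7.74009 kN/m³.
With the apex down, the centroid sits h/3 = 2.53/3 = 0.843333 m below the base (the top edge), so the centroid depth is h_c = 0.843333 m.
A = ½ × 2.5 × 2.53 = 3.1625 m².
Resultant F = γ·h_c·A = 7.74009 × 0.843333 × 3.1625 = 20.6431 kN.
I_c = b·h³/36 = 2.5 × 2.53³/36 = 1.1246 m⁴.
Centre of pressure: y_p = y_c + I_c/(y_c·A) = 0.843333 + 1.1246/(0.843333 × 3.1625) = 0.843333 + 0.421666 = 1.265 m along the plane.
The resultant acts 0.843333 + 0.421666 = 1.265 m (along the plate) below the hinge at the top edge, so the moment about the hinge is M = F × 1.265 = 20.6431 × 1.265 = 26.1135 kN·m.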